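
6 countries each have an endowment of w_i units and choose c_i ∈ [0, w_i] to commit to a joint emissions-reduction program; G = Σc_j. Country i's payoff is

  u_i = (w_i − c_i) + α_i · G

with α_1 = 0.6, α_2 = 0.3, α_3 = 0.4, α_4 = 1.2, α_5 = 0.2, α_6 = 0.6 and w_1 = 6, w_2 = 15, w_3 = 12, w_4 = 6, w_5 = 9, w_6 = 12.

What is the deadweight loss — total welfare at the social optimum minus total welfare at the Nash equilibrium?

∂u_i/∂c_i = α_i − 1, so country i contributes w_i if α_i > 1, else 0.
α_i > 1 for i ∈ {4}; NE contributions (0, 0, 0, 6, 0, 0), G = 6.
W^NE = Σw_i − G^NE + (Σα_i)·G^NE = 60 + 2.3·6 = 73.8.
Planner: ∂(Σu_j)/∂c_i = Σα_j − 1 = 2.3 > 0, so everyone contributes w_i; G^SO = 60, W^SO = 60 + 2.3·60 = 198.
Deadweight loss = 124.2.

124.2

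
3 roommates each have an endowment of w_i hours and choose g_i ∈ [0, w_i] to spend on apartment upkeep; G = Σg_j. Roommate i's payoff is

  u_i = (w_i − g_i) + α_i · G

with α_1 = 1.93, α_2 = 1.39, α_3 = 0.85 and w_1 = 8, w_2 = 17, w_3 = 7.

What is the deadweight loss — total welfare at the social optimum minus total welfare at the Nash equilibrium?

∂u_i/∂g_i = α_i − 1, so roommate i contributes w_i if α_i > 1, else 0.
α_i > 1 for i ∈ {1, 2}; NE contributions (8, 17, 0), G = 25.
W^NE = Σw_i − G^NE + (Σα_i)·G^NE = 32 + 3.17·25 = 111.25.
Planner: ∂(Σu_j)/∂g_i = Σα_j − 1 = 3.17 > 0, so everyone contributes w_i; G^SO = 32, W^SO = 32 + 3.17·32 = 133.44.
Deadweight loss = 22.19.

22.19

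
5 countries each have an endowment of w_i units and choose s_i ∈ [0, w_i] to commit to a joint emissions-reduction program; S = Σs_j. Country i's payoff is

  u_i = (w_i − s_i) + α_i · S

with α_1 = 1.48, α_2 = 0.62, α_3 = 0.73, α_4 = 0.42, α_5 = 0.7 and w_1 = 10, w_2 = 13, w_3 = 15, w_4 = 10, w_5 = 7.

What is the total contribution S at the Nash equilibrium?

∂u_i/∂s_i = α_i − 1, so country i contributes w_i if α_i > 1, else 0.
α_i > 1 for i ∈ {1}; NE contributions (10, 0, 0, 0, 0), S = 10.

10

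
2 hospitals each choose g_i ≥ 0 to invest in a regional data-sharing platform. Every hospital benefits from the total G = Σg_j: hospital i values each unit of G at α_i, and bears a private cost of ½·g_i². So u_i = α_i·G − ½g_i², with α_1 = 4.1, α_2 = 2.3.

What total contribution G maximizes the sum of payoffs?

Planner FOC: ∂(Σu_j)/∂g_i = (Σα_j) − g_i = 0, so g_i^SO = Σα_j = 6.4 for every i; G^SO = 12.8.

12.8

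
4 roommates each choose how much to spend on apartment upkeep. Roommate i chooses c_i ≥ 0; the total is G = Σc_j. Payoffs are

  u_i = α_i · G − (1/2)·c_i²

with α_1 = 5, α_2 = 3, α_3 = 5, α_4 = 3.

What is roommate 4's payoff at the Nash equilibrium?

Roommate i's FOC: ∂u_i/∂c_i = α_i − c_i = 0, so c_i* = α_i.
NE contributions = (5, 3, 5, 3); G = 16.
u_4 = α_4·G − ½·(c_4)² = 3·16 − ½·3² = 43.5.

43.5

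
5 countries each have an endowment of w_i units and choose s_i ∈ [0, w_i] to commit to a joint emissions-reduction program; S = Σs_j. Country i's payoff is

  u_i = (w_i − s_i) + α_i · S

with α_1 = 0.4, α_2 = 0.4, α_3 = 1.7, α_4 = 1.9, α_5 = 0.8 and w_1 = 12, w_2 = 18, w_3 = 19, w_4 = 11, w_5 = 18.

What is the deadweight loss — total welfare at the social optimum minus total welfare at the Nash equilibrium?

201.6

∂u_i/∂s_i = α_i − 1, so country i contributes w_i if α_i > 1, else 0.
α_i > 1 for i ∈ {3, 4}; NE contributions (0, 0, 19, 11, 0), S = 30.
W^NE = Σw_i − S^NE + (Σα_i)·S^NE = 78 + 4.2·30 = 204.
Planner: ∂(Σu_j)/∂s_i = Σα_j − 1 = 4.2 > 0, so everyone contributes w_i; S^SO = 78, W^SO = 78 + 4.2·78 = 405.6.
Deadweight loss = 201.6.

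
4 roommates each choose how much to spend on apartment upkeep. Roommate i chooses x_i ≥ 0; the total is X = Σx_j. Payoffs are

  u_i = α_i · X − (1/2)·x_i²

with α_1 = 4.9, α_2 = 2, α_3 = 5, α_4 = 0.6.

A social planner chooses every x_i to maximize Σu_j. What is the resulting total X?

Planner FOC: ∂(Σu_j)/∂x_i = (Σα_j) − x_i = 0, so x_i^SO = Σα_j = 12.5 for every i; X^SO = 50.

50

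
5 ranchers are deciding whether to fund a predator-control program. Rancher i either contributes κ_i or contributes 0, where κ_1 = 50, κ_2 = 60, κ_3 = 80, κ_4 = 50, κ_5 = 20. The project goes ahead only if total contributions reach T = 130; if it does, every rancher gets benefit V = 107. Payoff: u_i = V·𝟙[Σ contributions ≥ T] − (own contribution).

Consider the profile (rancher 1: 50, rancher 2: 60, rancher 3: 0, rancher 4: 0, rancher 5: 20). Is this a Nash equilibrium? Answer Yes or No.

Yes

Total = 130 ≥ 130: provided.
Rancher 1 (pledges 50, payoff 57): dropping to 0 → total 80, payoff 0. No gain.
Rancher 2 (pledges 60, payoff 47): dropping to 0 → total 70, payoff 0. No gain.
Rancher 3 (pledges 0, payoff 107): pledging 80 → total 210, payoff 27. No gain.
Rancher 4 (pledges 0, payoff 107): pledging 50 → total 180, payoff 57. No gain.
Rancher 5 (pledges 20, payoff 87): dropping to 0 → total 110, payoff 0. No gain.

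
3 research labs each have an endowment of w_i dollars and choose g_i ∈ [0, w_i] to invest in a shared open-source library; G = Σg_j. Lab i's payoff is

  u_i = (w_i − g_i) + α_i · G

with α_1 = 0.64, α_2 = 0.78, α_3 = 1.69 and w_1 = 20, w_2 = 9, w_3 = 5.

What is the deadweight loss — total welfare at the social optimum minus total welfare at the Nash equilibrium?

∂u_i/∂g_i = α_i − 1, so lab i contributes w_i if α_i > 1, else 0.
α_i > 1 for i ∈ {3}; NE contributions (0, 0, 5), G = 5.
W^NE = Σw_i − G^NE + (Σα_i)·G^NE = 34 + 2.11·5 = 44.55.
Planner: ∂(Σu_j)/∂g_i = Σα_j − 1 = 2.11 > 0, so everyone contributes w_i; G^SO = 34, W^SO = 34 + 2.11·34 = 105.74.
Deadweight loss = 61.19.

61.19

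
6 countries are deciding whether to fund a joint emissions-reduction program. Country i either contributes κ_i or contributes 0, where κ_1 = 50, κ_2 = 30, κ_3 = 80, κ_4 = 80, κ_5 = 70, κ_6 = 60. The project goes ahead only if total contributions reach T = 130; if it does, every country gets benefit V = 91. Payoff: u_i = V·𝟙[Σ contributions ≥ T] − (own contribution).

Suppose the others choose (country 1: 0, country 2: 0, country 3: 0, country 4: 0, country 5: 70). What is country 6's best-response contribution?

60

Others' total = 70. Contributing 60 brings total to 130 ≥ 130: gain V − κ_6 = 31.
Best response: 60.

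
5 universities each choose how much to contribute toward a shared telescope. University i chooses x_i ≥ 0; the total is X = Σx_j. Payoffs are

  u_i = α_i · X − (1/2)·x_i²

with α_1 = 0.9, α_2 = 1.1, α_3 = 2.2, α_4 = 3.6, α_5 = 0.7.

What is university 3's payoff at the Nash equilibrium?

University i's FOC: ∂u_i/∂x_i = α_i − x_i = 0, so x_i* = α_i.
NE contributions = (0.9, 1.1, 2.2, 3.6, 0.7); X = 8.5.
u_3 = α_3·X − ½·(x_3)² = 2.2·8.5 − ½·2.2² = 16.28.

16.28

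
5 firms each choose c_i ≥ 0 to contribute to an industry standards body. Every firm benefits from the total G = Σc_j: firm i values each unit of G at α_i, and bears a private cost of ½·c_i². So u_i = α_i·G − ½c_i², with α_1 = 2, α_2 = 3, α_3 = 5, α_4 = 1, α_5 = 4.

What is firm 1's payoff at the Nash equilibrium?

Firm i's FOC: ∂u_i/∂c_i = α_i − c_i = 0, so c_i* = α_i.
NE contributions = (2, 3, 5, 1, 4); G = 15.
u_1 = α_1·G − ½·(c_1)² = 2·15 − ½·2² = 28.

28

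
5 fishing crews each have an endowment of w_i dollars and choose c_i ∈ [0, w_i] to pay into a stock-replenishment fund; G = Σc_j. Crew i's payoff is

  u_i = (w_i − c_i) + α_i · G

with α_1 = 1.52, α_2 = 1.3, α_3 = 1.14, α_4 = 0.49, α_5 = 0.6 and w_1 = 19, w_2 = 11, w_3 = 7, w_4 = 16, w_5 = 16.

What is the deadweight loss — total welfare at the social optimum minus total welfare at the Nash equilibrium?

129.6

∂u_i/∂c_i = α_i − 1, so crew i contributes w_i if α_i > 1, else 0.
α_i > 1 for i ∈ {1, 2, 3}; NE contributions (19, 11, 7, 0, 0), G = 37.
W^NE = Σw_i − G^NE + (Σα_i)·G^NE = 69 + 4.05·37 = 218.85.
Planner: ∂(Σu_j)/∂c_i = Σα_j − 1 = 4.05 > 0, so everyone contributes w_i; G^SO = 69, W^SO = 69 + 4.05·69 = 348.45.
Deadweight loss = 129.6.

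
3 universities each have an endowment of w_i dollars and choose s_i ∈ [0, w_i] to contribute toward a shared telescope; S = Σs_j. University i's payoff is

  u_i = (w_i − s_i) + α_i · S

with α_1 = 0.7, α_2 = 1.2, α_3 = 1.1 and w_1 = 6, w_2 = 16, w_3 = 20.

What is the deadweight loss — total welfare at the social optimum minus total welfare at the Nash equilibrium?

∂u_i/∂s_i = α_i − 1, so university i contributes w_i if α_i > 1, else 0.
α_i > 1 for i ∈ {2, 3}; NE contributions (0, 16, 20), S = 36.
W^NE = Σw_i − S^NE + (Σα_i)·S^NE = 42 + 2·36 = 114.
Planner: ∂(Σu_j)/∂s_i = Σα_j − 1 = 2 > 0, so everyone contributes w_i; S^SO = 42, W^SO = 42 + 2·42 = 126.
Deadweight loss = 12.

12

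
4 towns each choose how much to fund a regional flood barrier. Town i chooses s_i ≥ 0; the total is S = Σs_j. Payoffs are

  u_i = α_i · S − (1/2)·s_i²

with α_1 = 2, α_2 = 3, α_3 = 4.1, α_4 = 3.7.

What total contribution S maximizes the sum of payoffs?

Planner FOC: ∂(Σu_j)/∂s_i = (Σα_j) − s_i = 0, so s_i^SO = Σα_j = 12.8 for every i; S^SO = 51.2.

51.2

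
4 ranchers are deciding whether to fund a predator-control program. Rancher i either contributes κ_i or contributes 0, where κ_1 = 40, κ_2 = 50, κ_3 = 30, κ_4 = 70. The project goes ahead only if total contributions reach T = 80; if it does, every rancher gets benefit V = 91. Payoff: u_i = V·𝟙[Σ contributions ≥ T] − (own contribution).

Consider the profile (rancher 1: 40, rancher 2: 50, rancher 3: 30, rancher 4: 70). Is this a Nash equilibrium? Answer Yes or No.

Total = 190 ≥ 80: provided.
Rancher 1 (pledges 40, payoff 51): dropping to 0 → total 150, payoff 91. Profitable deviation.

No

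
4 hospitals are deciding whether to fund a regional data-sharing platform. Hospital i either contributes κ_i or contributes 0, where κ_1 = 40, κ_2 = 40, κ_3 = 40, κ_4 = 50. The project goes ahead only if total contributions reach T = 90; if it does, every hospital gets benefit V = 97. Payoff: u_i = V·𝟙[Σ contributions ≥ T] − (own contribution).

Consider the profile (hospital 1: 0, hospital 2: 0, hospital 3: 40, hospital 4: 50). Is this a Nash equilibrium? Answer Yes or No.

Total = 90 ≥ 90: provided.
Hospital 1 (pledges 0, payoff 97): pledging 40 → total 130, payoff 57. No gain.
Hospital 2 (pledges 0, payoff 97): pledging 40 → total 130, payoff 57. No gain.
Hospital 3 (pledges 40, payoff 57): dropping to 0 → total 50, payoff 0. No gain.
Hospital 4 (pledges 50, payoff 47): dropping to 0 → total 40, payoff 0. No gain.

Yes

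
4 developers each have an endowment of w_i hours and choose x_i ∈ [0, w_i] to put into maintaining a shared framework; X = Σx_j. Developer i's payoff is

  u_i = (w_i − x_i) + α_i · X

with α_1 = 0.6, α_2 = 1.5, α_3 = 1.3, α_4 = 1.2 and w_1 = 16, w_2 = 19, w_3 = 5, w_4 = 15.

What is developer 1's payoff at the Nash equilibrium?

39.4

∂u_i/∂x_i = α_i − 1, so developer i contributes w_i if α_i > 1, else 0.
α_i > 1 for i ∈ {2, 3, 4}; NE contributions (0, 19, 5, 15), X = 39.
u_1 = (16 − 0) + 0.6·39 = 39.4.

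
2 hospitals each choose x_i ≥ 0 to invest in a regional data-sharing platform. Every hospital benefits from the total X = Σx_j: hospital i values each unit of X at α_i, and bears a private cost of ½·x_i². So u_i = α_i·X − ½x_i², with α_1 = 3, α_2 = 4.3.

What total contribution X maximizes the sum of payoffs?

14.6

Planner FOC: ∂(Σu_j)/∂x_i = (Σα_j) − x_i = 0, so x_i^SO = Σα_j = 7.3 for every i; X^SO = 14.6.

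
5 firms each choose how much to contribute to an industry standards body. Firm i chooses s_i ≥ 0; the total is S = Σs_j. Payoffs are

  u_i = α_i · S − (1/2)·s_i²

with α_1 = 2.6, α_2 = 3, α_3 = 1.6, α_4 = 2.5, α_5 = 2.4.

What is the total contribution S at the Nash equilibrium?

Firm i's FOC: ∂u_i/∂s_i = α_i − s_i = 0, so s_i* = α_i.
NE contributions = (2.6, 3, 1.6, 2.5, 2.4); S = 12.1.

12.1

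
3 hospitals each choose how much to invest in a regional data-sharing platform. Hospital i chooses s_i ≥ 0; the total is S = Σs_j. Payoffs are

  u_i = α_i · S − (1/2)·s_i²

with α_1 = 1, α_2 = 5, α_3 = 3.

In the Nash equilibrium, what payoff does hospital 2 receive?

Hospital i's FOC: ∂u_i/∂s_i = α_i − s_i = 0, so s_i* = α_i.
NE contributions = (1, 5, 3); S = 9.
u_2 = α_2·S − ½·(s_2)² = 5·9 − ½·5² = 32.5.

32.5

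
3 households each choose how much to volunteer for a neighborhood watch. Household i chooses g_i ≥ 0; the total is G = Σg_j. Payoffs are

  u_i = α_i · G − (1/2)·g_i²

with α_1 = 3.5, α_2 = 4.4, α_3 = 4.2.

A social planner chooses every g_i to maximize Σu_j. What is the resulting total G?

36.3

Planner FOC: ∂(Σu_j)/∂g_i = (Σα_j) − g_i = 0, so g_i^SO = Σα_j = 12.1 for every i; G^SO = 36.3.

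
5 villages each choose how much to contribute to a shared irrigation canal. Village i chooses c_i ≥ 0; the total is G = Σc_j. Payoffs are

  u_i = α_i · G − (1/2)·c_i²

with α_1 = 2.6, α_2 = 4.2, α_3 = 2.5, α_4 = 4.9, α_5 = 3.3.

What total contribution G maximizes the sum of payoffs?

Planner FOC: ∂(Σu_j)/∂c_i = (Σα_j) − c_i = 0, so c_i^SO = Σα_j = 17.5 for every i; G^SO = 87.5.

87.5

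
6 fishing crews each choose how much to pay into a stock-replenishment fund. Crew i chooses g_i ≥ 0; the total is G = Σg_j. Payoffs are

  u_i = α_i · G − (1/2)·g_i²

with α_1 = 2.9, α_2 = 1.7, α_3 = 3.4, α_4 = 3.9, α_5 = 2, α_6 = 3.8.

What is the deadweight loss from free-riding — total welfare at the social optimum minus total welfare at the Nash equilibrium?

654.835

Crew i's FOC: ∂u_i/∂g_i = α_i − g_i = 0, so g_i* = α_i.
NE contributions = (2.9, 1.7, 3.4, 3.9, 2, 3.8); G = 17.7.
W^NE = (Σα)·G − ½Σα_i² = 17.7² − ½·56.51 = 285.035.
Planner sets g_i = Σα_j = 17.7 for every i, so G^SO = 6·17.7 = 106.2.
W^SO = (Σα)·G^SO − ½·6·(Σα)² = (6/2)·17.7² = 939.87.
Deadweight loss = W^SO − W^NE = 654.835.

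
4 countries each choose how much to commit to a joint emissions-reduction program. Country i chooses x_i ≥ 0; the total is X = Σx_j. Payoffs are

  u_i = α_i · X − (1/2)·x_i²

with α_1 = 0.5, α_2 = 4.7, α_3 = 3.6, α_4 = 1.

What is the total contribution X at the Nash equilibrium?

9.8

Country i's FOC: ∂u_i/∂x_i = α_i − x_i = 0, so x_i* = α_i.
NE contributions = (0.5, 4.7, 3.6, 1); X = 9.8.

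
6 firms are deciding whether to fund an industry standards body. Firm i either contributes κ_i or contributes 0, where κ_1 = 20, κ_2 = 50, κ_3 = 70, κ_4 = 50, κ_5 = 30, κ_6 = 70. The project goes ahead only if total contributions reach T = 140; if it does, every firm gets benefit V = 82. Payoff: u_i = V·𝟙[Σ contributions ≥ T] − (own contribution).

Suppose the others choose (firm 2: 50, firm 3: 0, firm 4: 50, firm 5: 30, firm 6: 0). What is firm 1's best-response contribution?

20

Others' total = 130. Contributing 20 brings total to 150 ≥ 140: gain V − κ_1 = 62.
Best response: 20.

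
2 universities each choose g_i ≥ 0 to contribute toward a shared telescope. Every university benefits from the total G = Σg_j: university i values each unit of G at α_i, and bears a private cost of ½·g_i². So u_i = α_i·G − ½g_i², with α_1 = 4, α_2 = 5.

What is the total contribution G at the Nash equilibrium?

9

University i's FOC: ∂u_i/∂g_i = α_i − g_i = 0, so g_i* = α_i.
NE contributions = (4, 5); G = 9.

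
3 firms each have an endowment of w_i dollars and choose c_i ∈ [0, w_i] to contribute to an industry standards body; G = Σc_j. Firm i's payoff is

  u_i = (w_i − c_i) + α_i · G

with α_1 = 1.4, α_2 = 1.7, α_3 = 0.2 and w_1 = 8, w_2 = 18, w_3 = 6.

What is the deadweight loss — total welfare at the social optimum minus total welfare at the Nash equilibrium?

13.8

∂u_i/∂c_i = α_i − 1, so firm i contributes w_i if α_i > 1, else 0.
α_i > 1 for i ∈ {1, 2}; NE contributions (8, 18, 0), G = 26.
W^NE = Σw_i − G^NE + (Σα_i)·G^NE = 32 + 2.3·26 = 91.8.
Planner: ∂(Σu_j)/∂c_i = Σα_j − 1 = 2.3 > 0, so everyone contributes w_i; G^SO = 32, W^SO = 32 + 2.3·32 = 105.6.
Deadweight loss = 13.8.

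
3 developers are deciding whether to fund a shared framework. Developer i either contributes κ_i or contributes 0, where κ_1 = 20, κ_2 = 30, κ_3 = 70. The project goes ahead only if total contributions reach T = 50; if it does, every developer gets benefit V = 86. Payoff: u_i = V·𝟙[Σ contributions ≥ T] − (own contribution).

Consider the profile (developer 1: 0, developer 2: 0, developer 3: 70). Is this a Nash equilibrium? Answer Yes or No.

Total = 70 ≥ 50: provided.
Developer 1 (pledges 0, payoff 86): pledging 20 → total 90, payoff 66. No gain.
Developer 2 (pledges 0, payoff 86): pledging 30 → total 100, payoff 56. No gain.
Developer 3 (pledges 70, payoff 16): dropping to 0 → total 0, payoff 0. No gain.

Yes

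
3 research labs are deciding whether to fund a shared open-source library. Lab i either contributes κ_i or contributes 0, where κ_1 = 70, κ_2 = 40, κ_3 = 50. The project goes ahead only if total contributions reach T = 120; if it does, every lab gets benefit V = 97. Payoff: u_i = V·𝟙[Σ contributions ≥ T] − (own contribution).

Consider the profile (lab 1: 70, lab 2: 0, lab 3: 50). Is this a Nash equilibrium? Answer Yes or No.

Total = 120 ≥ 120: provided.
Lab 1 (pledges 70, payoff 27): dropping to 0 → total 50, payoff 0. No gain.
Lab 2 (pledges 0, payoff 97): pledging 40 → total 160, payoff 57. No gain.
Lab 3 (pledges 50, payoff 47): dropping to 0 → total 70, payoff 0. No gain.

Yes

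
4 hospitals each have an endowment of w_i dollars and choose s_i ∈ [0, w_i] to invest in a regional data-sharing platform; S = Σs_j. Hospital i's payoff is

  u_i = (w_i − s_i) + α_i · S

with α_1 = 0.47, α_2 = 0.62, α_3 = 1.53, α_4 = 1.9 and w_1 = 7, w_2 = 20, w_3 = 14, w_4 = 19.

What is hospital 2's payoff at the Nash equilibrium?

40.46

∂u_i/∂s_i = α_i − 1, so hospital i contributes w_i if α_i > 1, else 0.
α_i > 1 for i ∈ {3, 4}; NE contributions (0, 0, 14, 19), S = 33.
u_2 = (20 − 0) + 0.62·33 = 40.46.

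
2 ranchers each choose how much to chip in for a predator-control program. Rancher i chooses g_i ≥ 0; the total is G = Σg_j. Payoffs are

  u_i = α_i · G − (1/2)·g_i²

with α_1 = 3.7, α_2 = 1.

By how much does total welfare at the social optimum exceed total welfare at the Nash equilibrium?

7.345

Rancher i's FOC: ∂u_i/∂g_i = α_i − g_i = 0, so g_i* = α_i.
NE contributions = (3.7, 1); G = 4.7.
W^NE = (Σα)·G − ½Σα_i² = 4.7² − ½·14.69 = 14.745.
Planner sets g_i = Σα_j = 4.7 for every i, so G^SO = 2·4.7 = 9.4.
W^SO = (Σα)·G^SO − ½·2·(Σα)² = (2/2)·4.7² = 22.09.
Deadweight loss = W^SO − W^NE = 7.345.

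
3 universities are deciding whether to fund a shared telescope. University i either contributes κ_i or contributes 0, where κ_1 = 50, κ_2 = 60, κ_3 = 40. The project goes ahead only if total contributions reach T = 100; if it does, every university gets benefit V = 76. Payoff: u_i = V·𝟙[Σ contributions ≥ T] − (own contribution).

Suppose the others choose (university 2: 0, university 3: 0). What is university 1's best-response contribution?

Others' total = 0. Even contributing 50 gives 50 < 100: no benefit either way.
Best response: 0.

0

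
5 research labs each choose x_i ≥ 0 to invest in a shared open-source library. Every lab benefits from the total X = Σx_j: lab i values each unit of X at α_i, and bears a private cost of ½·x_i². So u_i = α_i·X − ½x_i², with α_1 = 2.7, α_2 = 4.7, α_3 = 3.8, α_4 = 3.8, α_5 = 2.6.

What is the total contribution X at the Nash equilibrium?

17.6

Lab i's FOC: ∂u_i/∂x_i = α_i − x_i = 0, so x_i* = α_i.
NE contributions = (2.7, 4.7, 3.8, 3.8, 2.6); X = 17.6.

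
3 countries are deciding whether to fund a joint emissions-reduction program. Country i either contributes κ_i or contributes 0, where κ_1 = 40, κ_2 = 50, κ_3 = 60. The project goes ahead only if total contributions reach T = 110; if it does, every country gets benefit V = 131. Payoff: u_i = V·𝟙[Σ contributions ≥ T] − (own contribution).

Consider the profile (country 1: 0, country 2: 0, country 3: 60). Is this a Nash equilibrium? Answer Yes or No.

No

Total = 60 < 110: not provided.
Country 1 (pledges 0, payoff 0): pledging 40 → total 100, payoff -40. No gain.
Country 2 (pledges 0, payoff 0): pledging 50 → total 110, payoff 81. Profitable deviation.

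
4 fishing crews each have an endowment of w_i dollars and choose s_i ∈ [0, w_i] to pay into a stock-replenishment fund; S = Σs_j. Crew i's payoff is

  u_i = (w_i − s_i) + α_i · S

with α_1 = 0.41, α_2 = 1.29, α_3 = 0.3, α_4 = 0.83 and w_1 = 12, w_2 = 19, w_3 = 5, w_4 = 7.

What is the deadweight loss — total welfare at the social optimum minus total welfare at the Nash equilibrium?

∂u_i/∂s_i = α_i − 1, so crew i contributes w_i if α_i > 1, else 0.
α_i > 1 for i ∈ {2}; NE contributions (0, 19, 0, 0), S = 19.
W^NE = Σw_i − S^NE + (Σα_i)·S^NE = 43 + 1.83·19 = 77.77.
Planner: ∂(Σu_j)/∂s_i = Σα_j − 1 = 1.83 > 0, so everyone contributes w_i; S^SO = 43, W^SO = 43 + 1.83·43 = 121.69.
Deadweight loss = 43.92.

43.92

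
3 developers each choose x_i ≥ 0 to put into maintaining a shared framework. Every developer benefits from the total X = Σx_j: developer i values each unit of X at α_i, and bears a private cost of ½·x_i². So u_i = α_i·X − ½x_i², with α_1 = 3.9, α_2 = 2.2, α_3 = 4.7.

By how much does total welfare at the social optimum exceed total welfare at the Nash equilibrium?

Developer i's FOC: ∂u_i/∂x_i = α_i − x_i = 0, so x_i* = α_i.
NE contributions = (3.9, 2.2, 4.7); X = 10.8.
W^NE = (Σα)·X − ½Σα_i² = 10.8² − ½·42.14 = 95.57.
Planner sets x_i = Σα_j = 10.8 for every i, so X^SO = 3·10.8 = 32.4.
W^SO = (Σα)·X^SO − ½·3·(Σα)² = (3/2)·10.8² = 174.96.
Deadweight loss = W^SO − W^NE = 79.39.

79.39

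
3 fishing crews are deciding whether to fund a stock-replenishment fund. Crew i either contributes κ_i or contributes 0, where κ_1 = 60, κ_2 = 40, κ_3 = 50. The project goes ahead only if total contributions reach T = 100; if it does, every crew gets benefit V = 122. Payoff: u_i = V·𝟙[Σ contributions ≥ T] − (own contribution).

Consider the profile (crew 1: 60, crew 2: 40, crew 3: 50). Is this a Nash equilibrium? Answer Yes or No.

Total = 150 ≥ 100: provided.
Crew 1 (pledges 60, payoff 62): dropping to 0 → total 90, payoff 0. No gain.
Crew 2 (pledges 40, payoff 82): dropping to 0 → total 110, payoff 122. Profitable deviation.

No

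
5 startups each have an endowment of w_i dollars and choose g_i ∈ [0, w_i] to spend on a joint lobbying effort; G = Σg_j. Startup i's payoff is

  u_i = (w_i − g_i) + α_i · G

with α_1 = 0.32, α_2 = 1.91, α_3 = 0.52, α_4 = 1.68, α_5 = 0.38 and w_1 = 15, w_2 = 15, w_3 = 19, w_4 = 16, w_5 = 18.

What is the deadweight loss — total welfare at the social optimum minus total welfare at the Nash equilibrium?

∂u_i/∂g_i = α_i − 1, so startup i contributes w_i if α_i > 1, else 0.
α_i > 1 for i ∈ {2, 4}; NE contributions (0, 15, 0, 16, 0), G = 31.
W^NE = Σw_i − G^NE + (Σα_i)·G^NE = 83 + 3.81·31 = 201.11.
Planner: ∂(Σu_j)/∂g_i = Σα_j − 1 = 3.81 > 0, so everyone contributes w_i; G^SO = 83, W^SO = 83 + 3.81·83 = 399.23.
Deadweight loss = 198.12.

198.12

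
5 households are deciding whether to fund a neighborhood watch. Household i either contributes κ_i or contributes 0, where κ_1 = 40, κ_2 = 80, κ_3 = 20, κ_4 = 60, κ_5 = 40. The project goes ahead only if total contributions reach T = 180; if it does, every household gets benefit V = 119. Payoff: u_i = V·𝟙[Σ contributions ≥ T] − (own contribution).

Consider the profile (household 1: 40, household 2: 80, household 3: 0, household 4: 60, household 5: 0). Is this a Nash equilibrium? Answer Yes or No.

Total = 180 ≥ 180: provided.
Household 1 (pledges 40, payoff 79): dropping to 0 → total 140, payoff 0. No gain.
Household 2 (pledges 80, payoff 39): dropping to 0 → total 100, payoff 0. No gain.
Household 3 (pledges 0, payoff 119): pledging 20 → total 200, payoff 99. No gain.
Household 4 (pledges 60, payoff 59): dropping to 0 → total 120, payoff 0. No gain.
Household 5 (pledges 0, payoff 119): pledging 40 → total 220, payoff 79. No gain.

Yes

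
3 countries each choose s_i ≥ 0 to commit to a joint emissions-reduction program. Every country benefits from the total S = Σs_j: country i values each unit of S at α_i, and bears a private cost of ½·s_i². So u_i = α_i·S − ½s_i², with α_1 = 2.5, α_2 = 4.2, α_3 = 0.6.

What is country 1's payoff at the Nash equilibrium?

Country i's FOC: ∂u_i/∂s_i = α_i − s_i = 0, so s_i* = α_i.
NE contributions = (2.5, 4.2, 0.6); S = 7.3.
u_1 = α_1·S − ½·(s_1)² = 2.5·7.3 − ½·2.5² = 15.125.

15.125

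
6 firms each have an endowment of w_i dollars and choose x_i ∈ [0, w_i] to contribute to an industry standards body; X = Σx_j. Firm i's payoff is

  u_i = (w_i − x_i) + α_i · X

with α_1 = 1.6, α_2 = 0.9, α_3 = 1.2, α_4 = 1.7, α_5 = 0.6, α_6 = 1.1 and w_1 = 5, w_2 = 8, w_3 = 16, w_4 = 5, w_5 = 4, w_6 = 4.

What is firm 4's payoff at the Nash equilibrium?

∂u_i/∂x_i = α_i − 1, so firm i contributes w_i if α_i > 1, else 0.
α_i > 1 for i ∈ {1, 3, 4, 6}; NE contributions (5, 0, 16, 5, 0, 4), X = 30.
u_4 = (5 − 5) + 1.7·30 = 51.

51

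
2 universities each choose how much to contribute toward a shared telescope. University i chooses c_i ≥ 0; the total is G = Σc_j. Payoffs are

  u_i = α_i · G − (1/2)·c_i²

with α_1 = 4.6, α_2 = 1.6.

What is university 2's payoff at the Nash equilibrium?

8.64

University i's FOC: ∂u_i/∂c_i = α_i − c_i = 0, so c_i* = α_i.
NE contributions = (4.6, 1.6); G = 6.2.
u_2 = α_2·G − ½·(c_2)² = 1.6·6.2 − ½·1.6² = 8.64.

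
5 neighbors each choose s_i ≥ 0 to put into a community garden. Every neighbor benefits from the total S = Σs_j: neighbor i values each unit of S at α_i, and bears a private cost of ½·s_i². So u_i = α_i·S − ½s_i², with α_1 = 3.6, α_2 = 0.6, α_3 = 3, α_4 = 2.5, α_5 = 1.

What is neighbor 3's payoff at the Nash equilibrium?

27.6

Neighbor i's FOC: ∂u_i/∂s_i = α_i − s_i = 0, so s_i* = α_i.
NE contributions = (3.6, 0.6, 3, 2.5, 1); S = 10.7.
u_3 = α_3·S − ½·(s_3)² = 3·10.7 − ½·3² = 27.6.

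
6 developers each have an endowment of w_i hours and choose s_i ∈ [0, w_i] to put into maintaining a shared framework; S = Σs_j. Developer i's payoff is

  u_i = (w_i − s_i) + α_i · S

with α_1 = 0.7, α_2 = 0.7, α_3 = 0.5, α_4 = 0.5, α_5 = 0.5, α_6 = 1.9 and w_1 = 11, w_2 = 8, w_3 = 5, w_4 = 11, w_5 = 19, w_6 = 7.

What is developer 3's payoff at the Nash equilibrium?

∂u_i/∂s_i = α_i − 1, so developer i contributes w_i if α_i > 1, else 0.
α_i > 1 for i ∈ {6}; NE contributions (0, 0, 0, 0, 0, 7), S = 7.
u_3 = (5 − 0) + 0.5·7 = 8.5.

8.5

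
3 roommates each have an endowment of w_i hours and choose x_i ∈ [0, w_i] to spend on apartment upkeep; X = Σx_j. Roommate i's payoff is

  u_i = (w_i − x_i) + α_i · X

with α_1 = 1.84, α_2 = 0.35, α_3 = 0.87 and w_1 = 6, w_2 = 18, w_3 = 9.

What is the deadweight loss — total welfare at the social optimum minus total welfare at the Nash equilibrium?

55.62

∂u_i/∂x_i = α_i − 1, so roommate i contributes w_i if α_i > 1, else 0.
α_i > 1 for i ∈ {1}; NE contributions (6, 0, 0), X = 6.
W^NE = Σw_i − X^NE + (Σα_i)·X^NE = 33 + 2.06·6 = 45.36.
Planner: ∂(Σu_j)/∂x_i = Σα_j − 1 = 2.06 > 0, so everyone contributes w_i; X^SO = 33, W^SO = 33 + 2.06·33 = 100.98.
Deadweight loss = 55.62.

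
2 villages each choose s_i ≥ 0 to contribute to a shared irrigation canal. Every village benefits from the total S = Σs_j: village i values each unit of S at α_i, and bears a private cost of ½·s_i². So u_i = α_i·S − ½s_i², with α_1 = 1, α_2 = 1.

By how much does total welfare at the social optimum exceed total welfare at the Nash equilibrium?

Village i's FOC: ∂u_i/∂s_i = α_i − s_i = 0, so s_i* = α_i.
NE contributions = (1, 1); S = 2.
W^NE = (Σα)·S − ½Σα_i² = 2² − ½·2 = 3.
Planner sets s_i = Σα_j = 2 for every i, so S^SO = 2·2 = 4.
W^SO = (Σα)·S^SO − ½·2·(Σα)² = (2/2)·2² = 4.
Deadweight loss = W^SO − W^NE = 1.

1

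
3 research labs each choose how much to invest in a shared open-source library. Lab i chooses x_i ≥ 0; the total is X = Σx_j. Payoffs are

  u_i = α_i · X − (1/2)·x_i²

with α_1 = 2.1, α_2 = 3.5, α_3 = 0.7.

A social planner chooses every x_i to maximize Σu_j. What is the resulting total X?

18.9

Planner FOC: ∂(Σu_j)/∂x_i = (Σα_j) − x_i = 0, so x_i^SO = Σα_j = 6.3 for every i; X^SO = 18.9.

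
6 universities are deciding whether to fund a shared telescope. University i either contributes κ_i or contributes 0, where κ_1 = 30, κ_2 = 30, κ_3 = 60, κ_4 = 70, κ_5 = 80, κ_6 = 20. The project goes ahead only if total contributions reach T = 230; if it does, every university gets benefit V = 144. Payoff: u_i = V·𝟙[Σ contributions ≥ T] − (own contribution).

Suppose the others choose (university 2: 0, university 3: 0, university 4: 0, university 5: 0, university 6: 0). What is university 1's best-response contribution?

0

Others' total = 0. Even contributing 30 gives 30 < 230: no benefit either way.
Best response: 0.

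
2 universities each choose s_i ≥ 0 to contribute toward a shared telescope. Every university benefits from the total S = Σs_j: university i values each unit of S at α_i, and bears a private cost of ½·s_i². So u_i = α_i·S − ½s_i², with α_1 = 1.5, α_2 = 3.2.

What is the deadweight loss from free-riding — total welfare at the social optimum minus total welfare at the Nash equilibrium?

6.245

University i's FOC: ∂u_i/∂s_i = α_i − s_i = 0, so s_i* = α_i.
NE contributions = (1.5, 3.2); S = 4.7.
W^NE = (Σα)·S − ½Σα_i² = 4.7² − ½·12.49 = 15.845.
Planner sets s_i = Σα_j = 4.7 for every i, so S^SO = 2·4.7 = 9.4.
W^SO = (Σα)·S^SO − ½·2·(Σα)² = (2/2)·4.7² = 22.09.
Deadweight loss = W^SO − W^NE = 6.245.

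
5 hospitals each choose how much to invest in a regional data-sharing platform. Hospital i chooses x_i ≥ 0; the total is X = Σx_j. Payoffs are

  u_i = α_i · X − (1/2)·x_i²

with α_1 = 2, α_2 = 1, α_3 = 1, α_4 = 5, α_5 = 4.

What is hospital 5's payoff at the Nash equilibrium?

44

Hospital i's FOC: ∂u_i/∂x_i = α_i − x_i = 0, so x_i* = α_i.
NE contributions = (2, 1, 1, 5, 4); X = 13.
u_5 = α_5·X − ½·(x_5)² = 4·13 − ½·4² = 44.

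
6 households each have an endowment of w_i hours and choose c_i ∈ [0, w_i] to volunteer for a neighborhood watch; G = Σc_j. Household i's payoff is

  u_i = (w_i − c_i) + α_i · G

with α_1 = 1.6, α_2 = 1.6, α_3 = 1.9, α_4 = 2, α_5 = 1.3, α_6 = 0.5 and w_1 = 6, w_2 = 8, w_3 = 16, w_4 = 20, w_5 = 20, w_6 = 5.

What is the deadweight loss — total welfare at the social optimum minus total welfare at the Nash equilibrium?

39.5

∂u_i/∂c_i = α_i − 1, so household i contributes w_i if α_i > 1, else 0.
α_i > 1 for i ∈ {1, 2, 3, 4, 5}; NE contributions (6, 8, 16, 20, 20, 0), G = 70.
W^NE = Σw_i − G^NE + (Σα_i)·G^NE = 75 + 7.9·70 = 628.
Planner: ∂(Σu_j)/∂c_i = Σα_j − 1 = 7.9 > 0, so everyone contributes w_i; G^SO = 75, W^SO = 75 + 7.9·75 = 667.5.
Deadweight loss = 39.5.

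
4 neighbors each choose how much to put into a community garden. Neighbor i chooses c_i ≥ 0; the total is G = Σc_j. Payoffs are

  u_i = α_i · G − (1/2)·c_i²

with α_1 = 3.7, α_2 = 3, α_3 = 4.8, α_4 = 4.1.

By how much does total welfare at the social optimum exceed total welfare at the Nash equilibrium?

Neighbor i's FOC: ∂u_i/∂c_i = α_i − c_i = 0, so c_i* = α_i.
NE contributions = (3.7, 3, 4.8, 4.1); G = 15.6.
W^NE = (Σα)·G − ½Σα_i² = 15.6² − ½·62.54 = 212.09.
Planner sets c_i = Σα_j = 15.6 for every i, so G^SO = 4·15.6 = 62.4.
W^SO = (Σα)·G^SO − ½·4·(Σα)² = (4/2)·15.6² = 486.72.
Deadweight loss = W^SO − W^NE = 274.63.

274.63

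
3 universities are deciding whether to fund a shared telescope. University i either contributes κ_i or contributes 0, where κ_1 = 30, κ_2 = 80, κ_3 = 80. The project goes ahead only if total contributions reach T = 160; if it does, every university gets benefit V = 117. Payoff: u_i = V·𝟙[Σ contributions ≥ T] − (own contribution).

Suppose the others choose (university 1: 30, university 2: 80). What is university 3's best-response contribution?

Others' total = 110. Contributing 80 brings total to 190 ≥ 160: gain V − κ_3 = 37.
Best response: 80.

80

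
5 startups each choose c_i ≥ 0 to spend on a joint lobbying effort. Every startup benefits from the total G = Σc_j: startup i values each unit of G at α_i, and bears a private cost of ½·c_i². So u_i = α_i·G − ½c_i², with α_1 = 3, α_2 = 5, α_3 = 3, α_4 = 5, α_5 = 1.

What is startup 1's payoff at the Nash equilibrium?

46.5

Startup i's FOC: ∂u_i/∂c_i = α_i − c_i = 0, so c_i* = α_i.
NE contributions = (3, 5, 3, 5, 1); G = 17.
u_1 = α_1·G − ½·(c_1)² = 3·17 − ½·3² = 46.5.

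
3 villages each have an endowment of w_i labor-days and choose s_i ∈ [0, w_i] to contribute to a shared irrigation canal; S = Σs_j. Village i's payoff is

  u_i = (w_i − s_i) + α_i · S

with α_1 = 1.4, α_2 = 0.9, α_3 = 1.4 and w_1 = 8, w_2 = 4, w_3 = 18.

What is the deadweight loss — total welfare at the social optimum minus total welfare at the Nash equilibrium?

∂u_i/∂s_i = α_i − 1, so village i contributes w_i if α_i > 1, else 0.
α_i > 1 for i ∈ {1, 3}; NE contributions (8, 0, 18), S = 26.
W^NE = Σw_i − S^NE + (Σα_i)·S^NE = 30 + 2.7·26 = 100.2.
Planner: ∂(Σu_j)/∂s_i = Σα_j − 1 = 2.7 > 0, so everyone contributes w_i; S^SO = 30, W^SO = 30 + 2.7·30 = 111.
Deadweight loss = 10.8.

10.8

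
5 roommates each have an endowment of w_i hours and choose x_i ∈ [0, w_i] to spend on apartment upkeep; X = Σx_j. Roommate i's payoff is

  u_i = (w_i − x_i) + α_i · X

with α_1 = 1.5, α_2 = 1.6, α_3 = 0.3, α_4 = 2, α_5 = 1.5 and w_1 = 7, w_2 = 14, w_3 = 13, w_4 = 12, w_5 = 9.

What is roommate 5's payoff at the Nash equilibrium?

63

∂u_i/∂x_i = α_i − 1, so roommate i contributes w_i if α_i > 1, else 0.
α_i > 1 for i ∈ {1, 2, 4, 5}; NE contributions (7, 14, 0, 12, 9), X = 42.
u_5 = (9 − 9) + 1.5·42 = 63.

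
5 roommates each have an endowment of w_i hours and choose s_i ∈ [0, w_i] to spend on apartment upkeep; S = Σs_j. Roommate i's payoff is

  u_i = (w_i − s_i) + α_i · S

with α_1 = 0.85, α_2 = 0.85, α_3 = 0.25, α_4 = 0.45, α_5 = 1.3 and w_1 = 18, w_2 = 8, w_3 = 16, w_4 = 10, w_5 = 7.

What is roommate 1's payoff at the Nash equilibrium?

23.95

∂u_i/∂s_i = α_i − 1, so roommate i contributes w_i if α_i > 1, else 0.
α_i > 1 for i ∈ {5}; NE contributions (0, 0, 0, 0, 7), S = 7.
u_1 = (18 − 0) + 0.85·7 = 23.95.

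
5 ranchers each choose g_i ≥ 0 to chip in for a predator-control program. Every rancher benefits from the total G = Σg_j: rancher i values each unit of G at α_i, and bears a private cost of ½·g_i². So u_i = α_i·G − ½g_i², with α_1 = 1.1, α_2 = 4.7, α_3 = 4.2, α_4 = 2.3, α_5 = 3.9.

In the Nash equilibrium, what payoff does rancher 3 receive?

59.22

Rancher i's FOC: ∂u_i/∂g_i = α_i − g_i = 0, so g_i* = α_i.
NE contributions = (1.1, 4.7, 4.2, 2.3, 3.9); G = 16.2.
u_3 = α_3·G − ½·(g_3)² = 4.2·16.2 − ½·4.2² = 59.22.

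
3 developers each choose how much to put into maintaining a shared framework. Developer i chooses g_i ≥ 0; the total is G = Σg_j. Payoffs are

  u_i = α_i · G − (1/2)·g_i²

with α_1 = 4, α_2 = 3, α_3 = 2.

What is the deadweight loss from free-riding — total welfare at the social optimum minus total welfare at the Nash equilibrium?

Developer i's FOC: ∂u_i/∂g_i = α_i − g_i = 0, so g_i* = α_i.
NE contributions = (4, 3, 2); G = 9.
W^NE = (Σα)·G − ½Σα_i² = 9² − ½·29 = 66.5.
Planner sets g_i = Σα_j = 9 for every i, so G^SO = 3·9 = 27.
W^SO = (Σα)·G^SO − ½·3·(Σα)² = (3/2)·9² = 121.5.
Deadweight loss = W^SO − W^NE = 55.

55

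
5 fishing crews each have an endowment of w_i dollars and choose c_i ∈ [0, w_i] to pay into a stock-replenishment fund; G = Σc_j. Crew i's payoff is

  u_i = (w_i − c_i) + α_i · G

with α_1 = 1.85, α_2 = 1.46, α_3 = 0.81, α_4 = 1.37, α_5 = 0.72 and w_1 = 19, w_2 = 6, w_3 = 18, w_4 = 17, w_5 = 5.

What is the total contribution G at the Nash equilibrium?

∂u_i/∂c_i = α_i − 1, so crew i contributes w_i if α_i > 1, else 0.
α_i > 1 for i ∈ {1, 2, 4}; NE contributions (19, 6, 0, 17, 0), G = 42.

42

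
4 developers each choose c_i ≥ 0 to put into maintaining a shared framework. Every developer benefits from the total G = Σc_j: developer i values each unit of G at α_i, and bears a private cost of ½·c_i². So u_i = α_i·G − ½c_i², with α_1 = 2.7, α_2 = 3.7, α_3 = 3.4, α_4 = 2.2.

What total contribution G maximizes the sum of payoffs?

48

Planner FOC: ∂(Σu_j)/∂c_i = (Σα_j) − c_i = 0, so c_i^SO = Σα_j = 12 for every i; G^SO = 48.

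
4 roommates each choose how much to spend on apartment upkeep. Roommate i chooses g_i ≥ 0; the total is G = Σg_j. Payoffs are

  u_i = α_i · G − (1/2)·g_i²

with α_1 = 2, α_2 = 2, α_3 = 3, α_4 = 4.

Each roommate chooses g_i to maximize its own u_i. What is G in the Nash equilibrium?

11

Roommate i's FOC: ∂u_i/∂g_i = α_i − g_i = 0, so g_i* = α_i.
NE contributions = (2, 2, 3, 4); G = 11.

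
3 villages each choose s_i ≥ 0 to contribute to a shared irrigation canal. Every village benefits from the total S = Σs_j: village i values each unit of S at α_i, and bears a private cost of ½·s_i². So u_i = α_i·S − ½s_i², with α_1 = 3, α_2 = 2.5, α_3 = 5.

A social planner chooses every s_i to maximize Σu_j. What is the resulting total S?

Planner FOC: ∂(Σu_j)/∂s_i = (Σα_j) − s_i = 0, so s_i^SO = Σα_j = 10.5 for every i; S^SO = 31.5.

31.5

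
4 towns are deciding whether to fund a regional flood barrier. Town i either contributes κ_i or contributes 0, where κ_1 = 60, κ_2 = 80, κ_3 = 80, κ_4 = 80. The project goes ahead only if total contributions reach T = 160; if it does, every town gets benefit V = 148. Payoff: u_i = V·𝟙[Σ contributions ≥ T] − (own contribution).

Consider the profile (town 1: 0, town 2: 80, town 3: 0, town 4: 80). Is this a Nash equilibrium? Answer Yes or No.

Yes

Total = 160 ≥ 160: provided.
Town 1 (pledges 0, payoff 148): pledging 60 → total 220, payoff 88. No gain.
Town 2 (pledges 80, payoff 68): dropping to 0 → total 80, payoff 0. No gain.
Town 3 (pledges 0, payoff 148): pledging 80 → total 240, payoff 68. No gain.
Town 4 (pledges 80, payoff 68): dropping to 0 → total 80, payoff 0. No gain.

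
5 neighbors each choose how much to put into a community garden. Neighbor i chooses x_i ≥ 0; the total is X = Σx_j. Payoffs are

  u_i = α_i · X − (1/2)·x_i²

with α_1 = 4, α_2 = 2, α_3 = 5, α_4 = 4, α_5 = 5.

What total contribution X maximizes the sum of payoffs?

Planner FOC: ∂(Σu_j)/∂x_i = (Σα_j) − x_i = 0, so x_i^SO = Σα_j = 20 for every i; X^SO = 100.

100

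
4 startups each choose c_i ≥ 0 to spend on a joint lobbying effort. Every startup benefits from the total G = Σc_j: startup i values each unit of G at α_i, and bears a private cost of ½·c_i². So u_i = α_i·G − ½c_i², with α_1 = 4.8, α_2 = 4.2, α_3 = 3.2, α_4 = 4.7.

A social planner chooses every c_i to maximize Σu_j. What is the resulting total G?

Planner FOC: ∂(Σu_j)/∂c_i = (Σα_j) − c_i = 0, so c_i^SO = Σα_j = 16.9 for every i; G^SO = 67.6.

67.6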